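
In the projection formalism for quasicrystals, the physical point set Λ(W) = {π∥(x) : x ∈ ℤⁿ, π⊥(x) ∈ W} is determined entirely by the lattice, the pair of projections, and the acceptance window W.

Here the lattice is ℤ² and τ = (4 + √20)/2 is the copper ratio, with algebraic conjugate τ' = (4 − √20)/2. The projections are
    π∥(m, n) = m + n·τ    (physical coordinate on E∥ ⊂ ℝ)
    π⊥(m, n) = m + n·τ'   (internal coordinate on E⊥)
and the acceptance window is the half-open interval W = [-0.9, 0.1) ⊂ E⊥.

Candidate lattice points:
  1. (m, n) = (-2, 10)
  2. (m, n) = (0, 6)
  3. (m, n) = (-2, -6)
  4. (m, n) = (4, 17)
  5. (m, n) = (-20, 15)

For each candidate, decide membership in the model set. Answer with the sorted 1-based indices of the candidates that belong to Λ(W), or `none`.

τ' = (4−√20)/2 ≈ -0.23607.
#1 (-2,10): internal coord -2 + (10)·τ' = -4.36068; -4.36068 ∉ [-0.9, 0.1) → out
#2 (0,6): internal coord 0 + (6)·τ' = -1.41641; -1.41641 ∉ [-0.9, 0.1) → out
#3 (-2,-6): internal coord -2 + (-6)·τ' = -0.58359; -0.58359 ∈ [-0.9, 0.1) → IN Λ
#4 (4,17): internal coord 4 + (17)·τ' = -0.01316; -0.01316 ∈ [-0.9, 0.1) → IN Λ
#5 (-20,15): internal coord -20 + (15)·τ' = -23.54102; -23.54102 ∉ [-0.9, 0.1) → out

3, 4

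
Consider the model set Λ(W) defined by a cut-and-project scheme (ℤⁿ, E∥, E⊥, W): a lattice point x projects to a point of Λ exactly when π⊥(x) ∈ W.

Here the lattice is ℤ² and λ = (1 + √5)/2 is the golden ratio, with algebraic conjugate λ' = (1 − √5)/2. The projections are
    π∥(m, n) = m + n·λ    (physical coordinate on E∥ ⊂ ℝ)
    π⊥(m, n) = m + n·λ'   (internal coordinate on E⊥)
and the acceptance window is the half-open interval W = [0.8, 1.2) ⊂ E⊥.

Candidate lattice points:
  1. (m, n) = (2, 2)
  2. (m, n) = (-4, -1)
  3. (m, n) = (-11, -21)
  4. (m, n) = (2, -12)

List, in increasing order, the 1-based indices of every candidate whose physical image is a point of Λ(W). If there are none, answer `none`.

none

λ' = (1−√5)/2 ≈ -0.61803.
candidate 1: (m,n)=(2,2) → π∥ = 2+2·λ ≈ 5.23607, π⊥ = 2+2·λ' ≈ 0.76393 ∉ [0.8, 1.2) ⇒ out
candidate 2: (m,n)=(-4,-1) → π∥ = -4-1·λ ≈ -5.61803, π⊥ = -4-1·λ' ≈ -3.38197 ∉ [0.8, 1.2) ⇒ out
candidate 3: (m,n)=(-11,-21) → π∥ = -11-21·λ ≈ -44.97871, π⊥ = -11-21·λ' ≈ 1.97871 ∉ [0.8, 1.2) ⇒ out
candidate 4: (m,n)=(2,-12) → π∥ = 2-12·λ ≈ -17.41641, π⊥ = 2-12·λ' ≈ 9.41641 ∉ [0.8, 1.2) ⇒ out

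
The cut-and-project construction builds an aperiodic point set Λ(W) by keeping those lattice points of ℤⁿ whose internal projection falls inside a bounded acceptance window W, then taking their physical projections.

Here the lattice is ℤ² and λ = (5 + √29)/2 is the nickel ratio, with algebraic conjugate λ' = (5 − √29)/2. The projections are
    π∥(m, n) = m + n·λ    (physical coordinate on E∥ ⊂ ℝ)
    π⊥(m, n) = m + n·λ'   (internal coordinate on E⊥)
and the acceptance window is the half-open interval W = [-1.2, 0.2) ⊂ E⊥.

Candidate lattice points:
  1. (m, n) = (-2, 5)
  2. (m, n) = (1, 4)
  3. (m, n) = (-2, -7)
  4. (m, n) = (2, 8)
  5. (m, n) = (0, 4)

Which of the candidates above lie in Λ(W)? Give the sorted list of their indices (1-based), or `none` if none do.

Compute λ' = (5−√29)/2 = -0.192582, so π⊥(m,n) = m -0.192582·n.
[1] lift (-2,5): star map gives -2.962912; window check -1.2 ≤ -2.962912 < 0.2 is false → out
[2] lift (1,4): star map gives 0.229670; window check -1.2 ≤ 0.229670 < 0.2 is false → out
[3] lift (-2,-7): star map gives -0.651923; window check -1.2 ≤ -0.651923 < 0.2 is true → IN Λ
[4] lift (2,8): star map gives 0.459341; window check -1.2 ≤ 0.459341 < 0.2 is false → out
[5] lift (0,4): star map gives -0.770330; window check -1.2 ≤ -0.770330 < 0.2 is true → IN Λ

3, 5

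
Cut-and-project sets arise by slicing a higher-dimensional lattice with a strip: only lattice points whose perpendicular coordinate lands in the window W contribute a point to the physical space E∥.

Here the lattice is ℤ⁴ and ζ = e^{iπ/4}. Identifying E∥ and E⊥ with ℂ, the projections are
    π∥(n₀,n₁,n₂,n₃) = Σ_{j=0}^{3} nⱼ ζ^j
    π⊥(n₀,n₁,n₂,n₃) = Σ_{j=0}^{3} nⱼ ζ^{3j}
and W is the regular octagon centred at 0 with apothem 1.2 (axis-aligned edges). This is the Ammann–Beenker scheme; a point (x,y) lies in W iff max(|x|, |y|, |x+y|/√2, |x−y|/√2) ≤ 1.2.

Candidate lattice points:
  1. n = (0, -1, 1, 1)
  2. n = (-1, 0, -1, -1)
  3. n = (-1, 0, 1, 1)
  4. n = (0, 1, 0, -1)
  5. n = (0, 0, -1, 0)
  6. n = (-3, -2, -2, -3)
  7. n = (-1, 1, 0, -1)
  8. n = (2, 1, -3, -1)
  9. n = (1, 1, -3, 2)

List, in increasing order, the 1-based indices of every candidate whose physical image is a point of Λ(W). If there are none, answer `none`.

With ζ = e^{iπ/4} the internal vectors are ζ^0,ζ^3,ζ^6,ζ^9.
candidate 1: n = (0, -1, 1, 1) → π⊥ ≈ (+1.414214, -1.000000); max(|x|,|y|,|x±y|/√2) = 1.707107 > 1.2 ⇒ ∉ W
candidate 2: n = (-1, 0, -1, -1) → π⊥ ≈ (-1.707107, +0.292893); max(|x|,|y|,|x±y|/√2) = 1.707107 > 1.2 ⇒ ∉ W
candidate 3: n = (-1, 0, 1, 1) → π⊥ ≈ (-0.292893, -0.292893); max(|x|,|y|,|x±y|/√2) = 0.414214 ≤ 1.2 ⇒ ∈ W
candidate 4: n = (0, 1, 0, -1) → π⊥ ≈ (-1.414214, +0.000000); max(|x|,|y|,|x±y|/√2) = 1.414214 > 1.2 ⇒ ∉ W
candidate 5: n = (0, 0, -1, 0) → π⊥ ≈ (+0.000000, +1.000000); max(|x|,|y|,|x±y|/√2) = 1.000000 ≤ 1.2 ⇒ ∈ W
candidate 6: n = (-3, -2, -2, -3) → π⊥ ≈ (-3.707107, -1.535534); max(|x|,|y|,|x±y|/√2) = 3.707107 > 1.2 ⇒ ∉ W
candidate 7: n = (-1, 1, 0, -1) → π⊥ ≈ (-2.414214, +0.000000); max(|x|,|y|,|x±y|/√2) = 2.414214 > 1.2 ⇒ ∉ W
candidate 8: n = (2, 1, -3, -1) → π⊥ ≈ (+0.585786, +3.000000); max(|x|,|y|,|x±y|/√2) = 3.000000 > 1.2 ⇒ ∉ W
candidate 9: n = (1, 1, -3, 2) → π⊥ ≈ (+1.707107, +5.121320); max(|x|,|y|,|x±y|/√2) = 5.121320 > 1.2 ⇒ ∉ W

3, 5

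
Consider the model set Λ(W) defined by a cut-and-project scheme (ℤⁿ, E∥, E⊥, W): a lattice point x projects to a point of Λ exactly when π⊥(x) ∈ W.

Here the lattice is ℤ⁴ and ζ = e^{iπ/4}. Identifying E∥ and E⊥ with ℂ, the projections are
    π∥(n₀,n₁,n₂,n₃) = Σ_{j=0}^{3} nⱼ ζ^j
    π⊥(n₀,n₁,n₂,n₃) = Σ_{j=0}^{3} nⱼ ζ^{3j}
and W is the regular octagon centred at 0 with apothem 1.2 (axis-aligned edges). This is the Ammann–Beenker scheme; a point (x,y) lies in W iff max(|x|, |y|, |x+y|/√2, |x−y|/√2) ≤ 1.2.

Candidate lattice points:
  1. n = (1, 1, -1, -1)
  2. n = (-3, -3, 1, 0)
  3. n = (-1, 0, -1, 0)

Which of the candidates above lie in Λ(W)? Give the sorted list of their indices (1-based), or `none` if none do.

With ζ = e^{iπ/4} the internal vectors are ζ^0,ζ^3,ζ^6,ζ^9.
#1 (1, 1, -1, -1): internal (-0.414214, 1.000000); octagon support 1.000000 vs apothem 1.2 → ∈ W
#2 (-3, -3, 1, 0): internal (-0.878680, -3.121320); octagon support 3.121320 vs apothem 1.2 → ∉ W
#3 (-1, 0, -1, 0): internal (-1.000000, 1.000000); octagon support 1.414214 vs apothem 1.2 → ∉ W

1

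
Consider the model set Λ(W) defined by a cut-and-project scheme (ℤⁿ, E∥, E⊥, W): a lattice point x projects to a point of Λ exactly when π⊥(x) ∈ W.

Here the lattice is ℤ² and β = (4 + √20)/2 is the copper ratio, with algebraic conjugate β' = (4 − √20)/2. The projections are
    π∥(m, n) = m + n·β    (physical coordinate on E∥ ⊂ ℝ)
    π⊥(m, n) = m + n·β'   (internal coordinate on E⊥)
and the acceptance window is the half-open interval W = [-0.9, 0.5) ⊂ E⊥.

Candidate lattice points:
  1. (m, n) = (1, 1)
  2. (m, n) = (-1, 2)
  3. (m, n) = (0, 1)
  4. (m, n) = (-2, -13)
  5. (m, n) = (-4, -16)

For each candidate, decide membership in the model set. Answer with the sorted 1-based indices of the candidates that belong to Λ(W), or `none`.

3, 5

β' = (4−√20)/2 ≈ -0.236068.
#1 (1,1): internal coord 1 + (1)·β' = +0.763932; +0.763932 ∉ [-0.9, 0.5) → out
#2 (-1,2): internal coord -1 + (2)·β' = -1.472136; -1.472136 ∉ [-0.9, 0.5) → out
#3 (0,1): internal coord 0 + (1)·β' = -0.236068; -0.236068 ∈ [-0.9, 0.5) → IN Λ
#4 (-2,-13): internal coord -2 + (-13)·β' = +1.068884; +1.068884 ∉ [-0.9, 0.5) → out
#5 (-4,-16): internal coord -4 + (-16)·β' = -0.222912; -0.222912 ∈ [-0.9, 0.5) → IN Λ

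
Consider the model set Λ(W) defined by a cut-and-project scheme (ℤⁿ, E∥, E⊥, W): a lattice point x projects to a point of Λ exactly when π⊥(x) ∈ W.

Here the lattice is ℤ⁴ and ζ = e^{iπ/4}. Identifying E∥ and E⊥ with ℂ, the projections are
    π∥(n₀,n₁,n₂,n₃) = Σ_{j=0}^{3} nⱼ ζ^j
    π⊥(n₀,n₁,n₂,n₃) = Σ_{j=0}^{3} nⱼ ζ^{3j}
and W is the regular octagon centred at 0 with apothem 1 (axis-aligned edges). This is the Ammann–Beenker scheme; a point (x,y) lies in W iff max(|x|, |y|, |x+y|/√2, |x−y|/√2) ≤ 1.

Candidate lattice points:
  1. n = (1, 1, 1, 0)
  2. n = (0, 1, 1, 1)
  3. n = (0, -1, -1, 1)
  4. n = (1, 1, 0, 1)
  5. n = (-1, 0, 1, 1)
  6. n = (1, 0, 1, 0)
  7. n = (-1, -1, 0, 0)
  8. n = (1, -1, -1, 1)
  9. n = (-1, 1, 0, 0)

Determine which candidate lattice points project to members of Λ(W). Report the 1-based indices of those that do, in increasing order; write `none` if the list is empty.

π⊥(n) = n₀ + n₁ζ³ + n₂ζ⁶ + n₃ζ⁹ where ζ = e^{iπ/4}.
candidate 1: n = (1, 1, 1, 0) → π⊥ ≈ (+0.2929, -0.2929); max(|x|,|y|,|x±y|/√2) = 0.4142 ≤ 1 ⇒ ∈ W
candidate 2: n = (0, 1, 1, 1) → π⊥ ≈ (+0.0000, +0.4142); max(|x|,|y|,|x±y|/√2) = 0.4142 ≤ 1 ⇒ ∈ W
candidate 3: n = (0, -1, -1, 1) → π⊥ ≈ (+1.4142, +1.0000); max(|x|,|y|,|x±y|/√2) = 1.7071 > 1 ⇒ ∉ W
candidate 4: n = (1, 1, 0, 1) → π⊥ ≈ (+1.0000, +1.4142); max(|x|,|y|,|x±y|/√2) = 1.7071 > 1 ⇒ ∉ W
candidate 5: n = (-1, 0, 1, 1) → π⊥ ≈ (-0.2929, -0.2929); max(|x|,|y|,|x±y|/√2) = 0.4142 ≤ 1 ⇒ ∈ W
candidate 6: n = (1, 0, 1, 0) → π⊥ ≈ (+1.0000, -1.0000); max(|x|,|y|,|x±y|/√2) = 1.4142 > 1 ⇒ ∉ W
candidate 7: n = (-1, -1, 0, 0) → π⊥ ≈ (-0.2929, -0.7071); max(|x|,|y|,|x±y|/√2) = 0.7071 ≤ 1 ⇒ ∈ W
candidate 8: n = (1, -1, -1, 1) → π⊥ ≈ (+2.4142, +1.0000); max(|x|,|y|,|x±y|/√2) = 2.4142 > 1 ⇒ ∉ W
candidate 9: n = (-1, 1, 0, 0) → π⊥ ≈ (-1.7071, +0.7071); max(|x|,|y|,|x±y|/√2) = 1.7071 > 1 ⇒ ∉ W

1, 2, 5, 7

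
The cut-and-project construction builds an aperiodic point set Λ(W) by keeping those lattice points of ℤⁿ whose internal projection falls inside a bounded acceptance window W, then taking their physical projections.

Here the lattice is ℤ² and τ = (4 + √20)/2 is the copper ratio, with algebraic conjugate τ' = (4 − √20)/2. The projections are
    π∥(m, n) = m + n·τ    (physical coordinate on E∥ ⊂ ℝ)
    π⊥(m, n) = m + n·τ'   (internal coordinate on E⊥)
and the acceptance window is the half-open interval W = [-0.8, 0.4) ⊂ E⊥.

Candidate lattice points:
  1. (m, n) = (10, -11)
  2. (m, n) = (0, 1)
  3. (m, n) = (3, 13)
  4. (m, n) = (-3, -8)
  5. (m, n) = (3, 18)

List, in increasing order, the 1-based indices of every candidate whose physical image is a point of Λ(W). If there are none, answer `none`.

2, 3

Compute τ' = (4−√20)/2 = -0.236068, so π⊥(m,n) = m -0.236068·n.
[1] lift (10,-11): star map gives 12.596748; window check -0.8 ≤ 12.596748 < 0.4 is false → out
[2] lift (0,1): star map gives -0.236068; window check -0.8 ≤ -0.236068 < 0.4 is true → IN Λ
[3] lift (3,13): star map gives -0.068884; window check -0.8 ≤ -0.068884 < 0.4 is true → IN Λ
[4] lift (-3,-8): star map gives -1.111456; window check -0.8 ≤ -1.111456 < 0.4 is false → out
[5] lift (3,18): star map gives -1.249224; window check -0.8 ≤ -1.249224 < 0.4 is false → out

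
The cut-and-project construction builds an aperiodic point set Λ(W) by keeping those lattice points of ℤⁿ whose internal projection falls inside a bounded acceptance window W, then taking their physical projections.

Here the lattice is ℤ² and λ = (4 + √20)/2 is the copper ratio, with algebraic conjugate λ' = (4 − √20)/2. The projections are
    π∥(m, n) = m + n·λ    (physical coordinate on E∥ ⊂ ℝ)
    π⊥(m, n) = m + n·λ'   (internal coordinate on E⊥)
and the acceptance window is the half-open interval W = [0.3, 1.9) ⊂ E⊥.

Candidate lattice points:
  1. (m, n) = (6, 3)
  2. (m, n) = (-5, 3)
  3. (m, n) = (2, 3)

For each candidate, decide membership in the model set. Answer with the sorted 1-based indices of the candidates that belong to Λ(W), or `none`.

Compute λ' = (4−√20)/2 = -0.23607, so π⊥(m,n) = m -0.23607·n.
candidate 1: (m,n)=(6,3) → π∥ = 6+3·λ ≈ 18.70820, π⊥ = 6+3·λ' ≈ 5.29180 ∉ [0.3, 1.9) ⇒ out
candidate 2: (m,n)=(-5,3) → π∥ = -5+3·λ ≈ 7.70820, π⊥ = -5+3·λ' ≈ -5.70820 ∉ [0.3, 1.9) ⇒ out
candidate 3: (m,n)=(2,3) → π∥ = 2+3·λ ≈ 14.70820, π⊥ = 2+3·λ' ≈ 1.29180 ∈ [0.3, 1.9) ⇒ IN Λ

3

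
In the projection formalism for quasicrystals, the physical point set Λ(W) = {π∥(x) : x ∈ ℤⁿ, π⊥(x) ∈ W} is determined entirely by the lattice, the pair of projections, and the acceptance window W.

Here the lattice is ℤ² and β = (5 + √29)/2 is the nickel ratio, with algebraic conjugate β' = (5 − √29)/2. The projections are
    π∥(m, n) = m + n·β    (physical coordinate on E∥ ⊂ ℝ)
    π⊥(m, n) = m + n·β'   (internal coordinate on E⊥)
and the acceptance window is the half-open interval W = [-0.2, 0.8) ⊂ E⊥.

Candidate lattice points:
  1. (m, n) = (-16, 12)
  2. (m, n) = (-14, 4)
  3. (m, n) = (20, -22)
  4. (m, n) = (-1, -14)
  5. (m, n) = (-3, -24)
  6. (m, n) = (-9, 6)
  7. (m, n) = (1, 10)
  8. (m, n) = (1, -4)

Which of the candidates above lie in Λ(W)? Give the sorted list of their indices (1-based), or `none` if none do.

β' = (5−√29)/2 ≈ -0.19258.
#1 (-16,12): internal coord -16 + (12)·β' = -18.31099; -18.31099 ∉ [-0.2, 0.8) → out
#2 (-14,4): internal coord -14 + (4)·β' = -14.77033; -14.77033 ∉ [-0.2, 0.8) → out
#3 (20,-22): internal coord 20 + (-22)·β' = +24.23681; +24.23681 ∉ [-0.2, 0.8) → out
#4 (-1,-14): internal coord -1 + (-14)·β' = +1.69615; +1.69615 ∉ [-0.2, 0.8) → out
#5 (-3,-24): internal coord -3 + (-24)·β' = +1.62198; +1.62198 ∉ [-0.2, 0.8) → out
#6 (-9,6): internal coord -9 + (6)·β' = -10.15549; -10.15549 ∉ [-0.2, 0.8) → out
#7 (1,10): internal coord 1 + (10)·β' = -0.92582; -0.92582 ∉ [-0.2, 0.8) → out
#8 (1,-4): internal coord 1 + (-4)·β' = +1.77033; +1.77033 ∉ [-0.2, 0.8) → out

none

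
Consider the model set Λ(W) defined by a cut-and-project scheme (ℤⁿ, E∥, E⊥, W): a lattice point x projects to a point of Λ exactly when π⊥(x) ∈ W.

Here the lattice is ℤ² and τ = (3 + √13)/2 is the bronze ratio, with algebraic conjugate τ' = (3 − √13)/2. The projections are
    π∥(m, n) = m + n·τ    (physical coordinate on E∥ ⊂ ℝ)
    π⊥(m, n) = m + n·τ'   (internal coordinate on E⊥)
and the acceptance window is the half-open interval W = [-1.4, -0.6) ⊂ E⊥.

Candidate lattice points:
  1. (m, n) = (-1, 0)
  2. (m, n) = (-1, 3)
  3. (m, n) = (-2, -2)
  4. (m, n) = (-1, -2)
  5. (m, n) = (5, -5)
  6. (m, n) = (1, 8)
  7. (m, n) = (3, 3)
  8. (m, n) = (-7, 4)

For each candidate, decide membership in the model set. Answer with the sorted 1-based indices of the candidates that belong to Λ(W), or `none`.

1, 3

Compute τ' = (3−√13)/2 = -0.30278, so π⊥(m,n) = m -0.30278·n.
candidate 1: (m,n)=(-1,0) → π∥ = -1+0·τ ≈ -1.00000, π⊥ = -1+0·τ' ≈ -1.00000 ∈ [-1.4, -0.6) ⇒ IN Λ
candidate 2: (m,n)=(-1,3) → π∥ = -1+3·τ ≈ 8.90833, π⊥ = -1+3·τ' ≈ -1.90833 ∉ [-1.4, -0.6) ⇒ out
candidate 3: (m,n)=(-2,-2) → π∥ = -2-2·τ ≈ -8.60555, π⊥ = -2-2·τ' ≈ -1.39445 ∈ [-1.4, -0.6) ⇒ IN Λ
candidate 4: (m,n)=(-1,-2) → π∥ = -1-2·τ ≈ -7.60555, π⊥ = -1-2·τ' ≈ -0.39445 ∉ [-1.4, -0.6) ⇒ out
candidate 5: (m,n)=(5,-5) → π∥ = 5-5·τ ≈ -11.51388, π⊥ = 5-5·τ' ≈ 6.51388 ∉ [-1.4, -0.6) ⇒ out
candidate 6: (m,n)=(1,8) → π∥ = 1+8·τ ≈ 27.42221, π⊥ = 1+8·τ' ≈ -1.42221 ∉ [-1.4, -0.6) ⇒ out
candidate 7: (m,n)=(3,3) → π∥ = 3+3·τ ≈ 12.90833, π⊥ = 3+3·τ' ≈ 2.09167 ∉ [-1.4, -0.6) ⇒ out
candidate 8: (m,n)=(-7,4) → π∥ = -7+4·τ ≈ 6.21110, π⊥ = -7+4·τ' ≈ -8.21110 ∉ [-1.4, -0.6) ⇒ out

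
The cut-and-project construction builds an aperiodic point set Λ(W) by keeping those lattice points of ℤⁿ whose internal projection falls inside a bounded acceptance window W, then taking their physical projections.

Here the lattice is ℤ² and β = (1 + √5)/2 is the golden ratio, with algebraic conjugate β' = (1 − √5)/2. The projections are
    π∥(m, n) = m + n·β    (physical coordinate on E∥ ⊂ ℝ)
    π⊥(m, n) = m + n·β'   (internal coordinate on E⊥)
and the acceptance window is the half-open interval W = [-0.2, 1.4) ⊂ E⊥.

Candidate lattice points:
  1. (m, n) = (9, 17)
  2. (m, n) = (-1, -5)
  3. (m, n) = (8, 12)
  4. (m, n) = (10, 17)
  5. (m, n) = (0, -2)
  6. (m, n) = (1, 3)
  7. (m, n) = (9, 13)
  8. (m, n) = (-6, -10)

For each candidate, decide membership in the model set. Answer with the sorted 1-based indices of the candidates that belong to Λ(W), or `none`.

Compute β' = (1−√5)/2 = -0.6180, so π⊥(m,n) = m -0.6180·n.
#1 (9,17): internal coord 9 + (17)·β' = -1.5066; -1.5066 ∉ [-0.2, 1.4) → out
#2 (-1,-5): internal coord -1 + (-5)·β' = +2.0902; +2.0902 ∉ [-0.2, 1.4) → out
#3 (8,12): internal coord 8 + (12)·β' = +0.5836; +0.5836 ∈ [-0.2, 1.4) → IN Λ
#4 (10,17): internal coord 10 + (17)·β' = -0.5066; -0.5066 ∉ [-0.2, 1.4) → out
#5 (0,-2): internal coord 0 + (-2)·β' = +1.2361; +1.2361 ∈ [-0.2, 1.4) → IN Λ
#6 (1,3): internal coord 1 + (3)·β' = -0.8541; -0.8541 ∉ [-0.2, 1.4) → out
#7 (9,13): internal coord 9 + (13)·β' = +0.9656; +0.9656 ∈ [-0.2, 1.4) → IN Λ
#8 (-6,-10): internal coord -6 + (-10)·β' = +0.1803; +0.1803 ∈ [-0.2, 1.4) → IN Λ

3, 5, 7, 8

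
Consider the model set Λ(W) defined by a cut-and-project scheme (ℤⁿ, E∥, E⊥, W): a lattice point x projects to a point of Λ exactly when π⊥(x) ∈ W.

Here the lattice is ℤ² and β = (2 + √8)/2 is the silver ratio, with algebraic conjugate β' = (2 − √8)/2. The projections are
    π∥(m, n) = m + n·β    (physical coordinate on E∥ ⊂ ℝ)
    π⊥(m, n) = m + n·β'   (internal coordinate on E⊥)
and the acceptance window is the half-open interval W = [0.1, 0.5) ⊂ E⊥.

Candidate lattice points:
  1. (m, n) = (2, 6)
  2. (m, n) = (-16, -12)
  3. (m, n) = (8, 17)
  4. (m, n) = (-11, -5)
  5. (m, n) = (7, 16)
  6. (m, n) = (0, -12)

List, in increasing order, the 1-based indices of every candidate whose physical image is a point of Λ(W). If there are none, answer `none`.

5

β' = (2−√8)/2 ≈ -0.4142.
#1 (2,6): internal coord 2 + (6)·β' = -0.4853; -0.4853 ∉ [0.1, 0.5) → out
#2 (-16,-12): internal coord -16 + (-12)·β' = -11.0294; -11.0294 ∉ [0.1, 0.5) → out
#3 (8,17): internal coord 8 + (17)·β' = +0.9584; +0.9584 ∉ [0.1, 0.5) → out
#4 (-11,-5): internal coord -11 + (-5)·β' = -8.9289; -8.9289 ∉ [0.1, 0.5) → out
#5 (7,16): internal coord 7 + (16)·β' = +0.3726; +0.3726 ∈ [0.1, 0.5) → IN Λ
#6 (0,-12): internal coord 0 + (-12)·β' = +4.9706; +4.9706 ∉ [0.1, 0.5) → out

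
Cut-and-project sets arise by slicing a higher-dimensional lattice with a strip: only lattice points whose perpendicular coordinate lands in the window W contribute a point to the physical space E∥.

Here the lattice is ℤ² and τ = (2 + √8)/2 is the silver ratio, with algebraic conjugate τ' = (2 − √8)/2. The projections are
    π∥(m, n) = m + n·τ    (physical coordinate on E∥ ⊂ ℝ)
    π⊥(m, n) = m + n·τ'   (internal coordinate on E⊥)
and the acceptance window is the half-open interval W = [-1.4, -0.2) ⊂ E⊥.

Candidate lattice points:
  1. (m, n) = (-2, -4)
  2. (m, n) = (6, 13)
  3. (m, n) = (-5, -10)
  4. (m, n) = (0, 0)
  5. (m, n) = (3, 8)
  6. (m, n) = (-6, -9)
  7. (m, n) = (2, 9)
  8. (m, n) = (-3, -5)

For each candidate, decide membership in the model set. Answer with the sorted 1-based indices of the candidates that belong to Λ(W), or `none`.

1, 3, 5, 8

τ' = (2−√8)/2 ≈ -0.41421.
#1 (-2,-4): internal coord -2 + (-4)·τ' = -0.34315; -0.34315 ∈ [-1.4, -0.2) → IN Λ
#2 (6,13): internal coord 6 + (13)·τ' = +0.61522; +0.61522 ∉ [-1.4, -0.2) → out
#3 (-5,-10): internal coord -5 + (-10)·τ' = -0.85786; -0.85786 ∈ [-1.4, -0.2) → IN Λ
#4 (0,0): internal coord 0 + (0)·τ' = +0.00000; +0.00000 ∉ [-1.4, -0.2) → out
#5 (3,8): internal coord 3 + (8)·τ' = -0.31371; -0.31371 ∈ [-1.4, -0.2) → IN Λ
#6 (-6,-9): internal coord -6 + (-9)·τ' = -2.27208; -2.27208 ∉ [-1.4, -0.2) → out
#7 (2,9): internal coord 2 + (9)·τ' = -1.72792; -1.72792 ∉ [-1.4, -0.2) → out
#8 (-3,-5): internal coord -3 + (-5)·τ' = -0.92893; -0.92893 ∈ [-1.4, -0.2) → IN Λ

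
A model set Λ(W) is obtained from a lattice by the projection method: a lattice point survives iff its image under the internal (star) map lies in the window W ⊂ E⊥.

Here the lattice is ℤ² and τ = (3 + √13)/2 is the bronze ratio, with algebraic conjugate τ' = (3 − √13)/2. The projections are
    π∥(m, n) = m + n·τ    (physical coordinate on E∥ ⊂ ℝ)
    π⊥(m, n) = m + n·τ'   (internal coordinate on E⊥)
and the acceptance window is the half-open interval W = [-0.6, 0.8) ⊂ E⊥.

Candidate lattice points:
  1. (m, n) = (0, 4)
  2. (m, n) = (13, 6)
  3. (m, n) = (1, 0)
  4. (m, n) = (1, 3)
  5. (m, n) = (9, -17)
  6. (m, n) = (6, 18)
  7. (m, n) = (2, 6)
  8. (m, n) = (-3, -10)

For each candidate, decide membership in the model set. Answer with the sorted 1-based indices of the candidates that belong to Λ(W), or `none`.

4, 6, 7, 8

Numerically τ ≈ 3.30278 and τ' = −1/τ ≈ -0.30278.
[1] lift (0,4): star map gives -1.21110; window check -0.6 ≤ -1.21110 < 0.8 is false → out
[2] lift (13,6): star map gives 11.18335; window check -0.6 ≤ 11.18335 < 0.8 is false → out
[3] lift (1,0): star map gives 1.00000; window check -0.6 ≤ 1.00000 < 0.8 is false → out
[4] lift (1,3): star map gives 0.09167; window check -0.6 ≤ 0.09167 < 0.8 is true → IN Λ
[5] lift (9,-17): star map gives 14.14719; window check -0.6 ≤ 14.14719 < 0.8 is false → out
[6] lift (6,18): star map gives 0.55004; window check -0.6 ≤ 0.55004 < 0.8 is true → IN Λ
[7] lift (2,6): star map gives 0.18335; window check -0.6 ≤ 0.18335 < 0.8 is true → IN Λ
[8] lift (-3,-10): star map gives 0.02776; window check -0.6 ≤ 0.02776 < 0.8 is true → IN Λ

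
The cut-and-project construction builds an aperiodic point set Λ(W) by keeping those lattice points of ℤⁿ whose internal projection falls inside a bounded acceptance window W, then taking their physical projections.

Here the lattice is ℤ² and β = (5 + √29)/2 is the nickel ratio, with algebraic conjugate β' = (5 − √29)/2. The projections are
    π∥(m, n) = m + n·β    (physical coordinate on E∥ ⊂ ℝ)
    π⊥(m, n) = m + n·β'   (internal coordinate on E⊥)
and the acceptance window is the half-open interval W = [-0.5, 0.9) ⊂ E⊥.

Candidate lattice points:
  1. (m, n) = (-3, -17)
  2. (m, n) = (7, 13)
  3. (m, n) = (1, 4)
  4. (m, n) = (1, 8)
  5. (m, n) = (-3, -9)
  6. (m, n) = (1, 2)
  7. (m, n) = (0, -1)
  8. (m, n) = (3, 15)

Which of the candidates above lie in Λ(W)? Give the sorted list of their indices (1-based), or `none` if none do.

Numerically β ≈ 5.192582 and β' = −1/β ≈ -0.192582.
[1] lift (-3,-17): star map gives 0.273901; window check -0.5 ≤ 0.273901 < 0.9 is true → IN Λ
[2] lift (7,13): star map gives 4.496429; window check -0.5 ≤ 4.496429 < 0.9 is false → out
[3] lift (1,4): star map gives 0.229670; window check -0.5 ≤ 0.229670 < 0.9 is true → IN Λ
[4] lift (1,8): star map gives -0.540659; window check -0.5 ≤ -0.540659 < 0.9 is false → out
[5] lift (-3,-9): star map gives -1.266758; window check -0.5 ≤ -1.266758 < 0.9 is false → out
[6] lift (1,2): star map gives 0.614835; window check -0.5 ≤ 0.614835 < 0.9 is true → IN Λ
[7] lift (0,-1): star map gives 0.192582; window check -0.5 ≤ 0.192582 < 0.9 is true → IN Λ
[8] lift (3,15): star map gives 0.111264; window check -0.5 ≤ 0.111264 < 0.9 is true → IN Λ

1, 3, 6, 7, 8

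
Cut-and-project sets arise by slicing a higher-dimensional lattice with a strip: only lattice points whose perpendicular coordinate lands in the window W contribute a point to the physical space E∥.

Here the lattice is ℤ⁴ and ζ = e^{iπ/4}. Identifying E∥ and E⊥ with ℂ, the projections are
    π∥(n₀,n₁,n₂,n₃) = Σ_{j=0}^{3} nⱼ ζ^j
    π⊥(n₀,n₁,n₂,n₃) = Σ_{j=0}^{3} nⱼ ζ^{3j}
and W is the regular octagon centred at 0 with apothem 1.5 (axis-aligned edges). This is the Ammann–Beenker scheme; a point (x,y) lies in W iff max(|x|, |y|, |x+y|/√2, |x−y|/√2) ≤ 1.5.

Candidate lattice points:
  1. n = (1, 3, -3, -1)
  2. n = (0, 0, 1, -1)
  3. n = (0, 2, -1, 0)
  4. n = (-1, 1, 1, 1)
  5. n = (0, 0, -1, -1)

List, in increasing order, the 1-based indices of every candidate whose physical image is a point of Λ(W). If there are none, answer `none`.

With ζ = e^{iπ/4} the internal vectors are ζ^0,ζ^3,ζ^6,ζ^9.
#1 (1, 3, -3, -1): internal (-1.828427, 4.414214); octagon support 4.414214 vs apothem 1.5 → ∉ W
#2 (0, 0, 1, -1): internal (-0.707107, -1.707107); octagon support 1.707107 vs apothem 1.5 → ∉ W
#3 (0, 2, -1, 0): internal (-1.414214, 2.414214); octagon support 2.707107 vs apothem 1.5 → ∉ W
#4 (-1, 1, 1, 1): internal (-1.000000, 0.414214); octagon support 1.000000 vs apothem 1.5 → ∈ W
#5 (0, 0, -1, -1): internal (-0.707107, 0.292893); octagon support 0.707107 vs apothem 1.5 → ∈ W

4, 5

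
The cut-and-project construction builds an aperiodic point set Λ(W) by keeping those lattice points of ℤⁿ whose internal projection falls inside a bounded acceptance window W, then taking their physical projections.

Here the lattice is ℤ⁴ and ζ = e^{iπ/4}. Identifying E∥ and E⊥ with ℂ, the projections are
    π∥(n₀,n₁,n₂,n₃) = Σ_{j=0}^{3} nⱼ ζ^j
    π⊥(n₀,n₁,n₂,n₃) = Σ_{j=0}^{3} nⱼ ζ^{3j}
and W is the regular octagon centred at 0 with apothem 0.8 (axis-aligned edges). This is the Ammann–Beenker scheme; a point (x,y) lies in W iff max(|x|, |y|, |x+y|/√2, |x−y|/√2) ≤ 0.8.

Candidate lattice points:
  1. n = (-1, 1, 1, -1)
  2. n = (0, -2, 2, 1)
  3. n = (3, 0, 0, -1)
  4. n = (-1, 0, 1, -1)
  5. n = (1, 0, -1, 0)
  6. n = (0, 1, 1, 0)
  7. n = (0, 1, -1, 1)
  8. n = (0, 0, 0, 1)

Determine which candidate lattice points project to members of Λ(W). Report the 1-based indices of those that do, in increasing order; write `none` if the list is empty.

With ζ = e^{iπ/4} the internal vectors are ζ^0,ζ^3,ζ^6,ζ^9.
candidate 1: n = (-1, 1, 1, -1) → π⊥ ≈ (-2.414214, -1.000000); max(|x|,|y|,|x±y|/√2) = 2.414214 > 0.8 ⇒ ∉ W
candidate 2: n = (0, -2, 2, 1) → π⊥ ≈ (+2.121320, -2.707107); max(|x|,|y|,|x±y|/√2) = 3.414214 > 0.8 ⇒ ∉ W
candidate 3: n = (3, 0, 0, -1) → π⊥ ≈ (+2.292893, -0.707107); max(|x|,|y|,|x±y|/√2) = 2.292893 > 0.8 ⇒ ∉ W
candidate 4: n = (-1, 0, 1, -1) → π⊥ ≈ (-1.707107, -1.707107); max(|x|,|y|,|x±y|/√2) = 2.414214 > 0.8 ⇒ ∉ W
candidate 5: n = (1, 0, -1, 0) → π⊥ ≈ (+1.000000, +1.000000); max(|x|,|y|,|x±y|/√2) = 1.414214 > 0.8 ⇒ ∉ W
candidate 6: n = (0, 1, 1, 0) → π⊥ ≈ (-0.707107, -0.292893); max(|x|,|y|,|x±y|/√2) = 0.707107 ≤ 0.8 ⇒ ∈ W
candidate 7: n = (0, 1, -1, 1) → π⊥ ≈ (+0.000000, +2.414214); max(|x|,|y|,|x±y|/√2) = 2.414214 > 0.8 ⇒ ∉ W
candidate 8: n = (0, 0, 0, 1) → π⊥ ≈ (+0.707107, +0.707107); max(|x|,|y|,|x±y|/√2) = 1.000000 > 0.8 ⇒ ∉ W

6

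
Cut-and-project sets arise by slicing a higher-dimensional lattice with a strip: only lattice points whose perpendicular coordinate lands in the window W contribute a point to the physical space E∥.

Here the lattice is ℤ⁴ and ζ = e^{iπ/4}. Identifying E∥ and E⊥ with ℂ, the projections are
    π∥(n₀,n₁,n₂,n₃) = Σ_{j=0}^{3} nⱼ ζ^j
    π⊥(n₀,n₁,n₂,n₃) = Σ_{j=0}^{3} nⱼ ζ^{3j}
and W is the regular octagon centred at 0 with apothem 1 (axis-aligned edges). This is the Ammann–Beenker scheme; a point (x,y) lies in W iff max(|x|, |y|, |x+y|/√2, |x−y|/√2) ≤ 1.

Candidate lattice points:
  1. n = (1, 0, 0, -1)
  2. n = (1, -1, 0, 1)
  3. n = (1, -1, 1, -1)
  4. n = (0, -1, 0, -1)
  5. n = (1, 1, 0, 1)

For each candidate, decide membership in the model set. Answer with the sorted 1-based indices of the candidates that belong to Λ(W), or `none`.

1

With ζ = e^{iπ/4} the internal vectors are ζ^0,ζ^3,ζ^6,ζ^9.
candidate 1: n = (1, 0, 0, -1) → π⊥ ≈ (+0.29289, -0.70711); max(|x|,|y|,|x±y|/√2) = 0.70711 ≤ 1 ⇒ ∈ W
candidate 2: n = (1, -1, 0, 1) → π⊥ ≈ (+2.41421, +0.00000); max(|x|,|y|,|x±y|/√2) = 2.41421 > 1 ⇒ ∉ W
candidate 3: n = (1, -1, 1, -1) → π⊥ ≈ (+1.00000, -2.41421); max(|x|,|y|,|x±y|/√2) = 2.41421 > 1 ⇒ ∉ W
candidate 4: n = (0, -1, 0, -1) → π⊥ ≈ (+0.00000, -1.41421); max(|x|,|y|,|x±y|/√2) = 1.41421 > 1 ⇒ ∉ W
candidate 5: n = (1, 1, 0, 1) → π⊥ ≈ (+1.00000, +1.41421); max(|x|,|y|,|x±y|/√2) = 1.70711 > 1 ⇒ ∉ W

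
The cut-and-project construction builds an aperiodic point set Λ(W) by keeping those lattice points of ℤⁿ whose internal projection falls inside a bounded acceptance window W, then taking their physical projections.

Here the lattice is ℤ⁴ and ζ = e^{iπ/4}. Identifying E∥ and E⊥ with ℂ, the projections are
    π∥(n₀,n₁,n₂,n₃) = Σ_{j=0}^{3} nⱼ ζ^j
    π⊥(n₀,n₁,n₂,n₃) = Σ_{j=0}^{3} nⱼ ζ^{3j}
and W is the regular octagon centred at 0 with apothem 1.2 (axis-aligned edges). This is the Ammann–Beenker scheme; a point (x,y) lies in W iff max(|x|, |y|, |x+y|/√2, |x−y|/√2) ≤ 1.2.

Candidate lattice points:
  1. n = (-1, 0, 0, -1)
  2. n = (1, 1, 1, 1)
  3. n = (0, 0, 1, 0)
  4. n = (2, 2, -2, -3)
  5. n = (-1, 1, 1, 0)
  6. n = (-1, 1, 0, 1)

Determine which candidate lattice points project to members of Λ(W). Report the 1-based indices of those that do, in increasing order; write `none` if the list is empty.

2, 3

Internal map: ζ^{3j} for j=0..3 gives (1,0), (−√2/2,√2/2), (0,−1), (√2/2,√2/2).
#1 (-1, 0, 0, -1): internal (-1.707107, -0.707107); octagon support 1.707107 vs apothem 1.2 → ∉ W
#2 (1, 1, 1, 1): internal (1.000000, 0.414214); octagon support 1.000000 vs apothem 1.2 → ∈ W
#3 (0, 0, 1, 0): internal (0.000000, -1.000000); octagon support 1.000000 vs apothem 1.2 → ∈ W
#4 (2, 2, -2, -3): internal (-1.535534, 1.292893); octagon support 2.000000 vs apothem 1.2 → ∉ W
#5 (-1, 1, 1, 0): internal (-1.707107, -0.292893); octagon support 1.707107 vs apothem 1.2 → ∉ W
#6 (-1, 1, 0, 1): internal (-1.000000, 1.414214); octagon support 1.707107 vs apothem 1.2 → ∉ W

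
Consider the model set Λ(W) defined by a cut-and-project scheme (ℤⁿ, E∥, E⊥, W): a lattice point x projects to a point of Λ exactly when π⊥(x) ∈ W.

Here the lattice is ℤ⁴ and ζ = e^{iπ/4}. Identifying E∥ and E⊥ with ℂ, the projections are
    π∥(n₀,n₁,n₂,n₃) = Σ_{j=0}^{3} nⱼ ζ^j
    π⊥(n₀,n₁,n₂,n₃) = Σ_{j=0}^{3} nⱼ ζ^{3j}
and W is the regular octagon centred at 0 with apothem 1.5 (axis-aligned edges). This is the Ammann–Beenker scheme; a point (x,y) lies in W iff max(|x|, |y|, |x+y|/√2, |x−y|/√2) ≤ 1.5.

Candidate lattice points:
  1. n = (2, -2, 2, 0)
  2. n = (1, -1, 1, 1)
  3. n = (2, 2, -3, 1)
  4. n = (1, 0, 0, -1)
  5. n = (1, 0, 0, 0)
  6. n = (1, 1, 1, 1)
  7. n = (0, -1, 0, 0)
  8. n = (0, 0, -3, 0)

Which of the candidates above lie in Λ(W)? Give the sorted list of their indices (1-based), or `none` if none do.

4, 5, 6, 7

π⊥(n) = n₀ + n₁ζ³ + n₂ζ⁶ + n₃ζ⁹ where ζ = e^{iπ/4}.
candidate 1: n = (2, -2, 2, 0) → π⊥ ≈ (+3.41421, -3.41421); max(|x|,|y|,|x±y|/√2) = 4.82843 > 1.5 ⇒ ∉ W
candidate 2: n = (1, -1, 1, 1) → π⊥ ≈ (+2.41421, -1.00000); max(|x|,|y|,|x±y|/√2) = 2.41421 > 1.5 ⇒ ∉ W
candidate 3: n = (2, 2, -3, 1) → π⊥ ≈ (+1.29289, +5.12132); max(|x|,|y|,|x±y|/√2) = 5.12132 > 1.5 ⇒ ∉ W
candidate 4: n = (1, 0, 0, -1) → π⊥ ≈ (+0.29289, -0.70711); max(|x|,|y|,|x±y|/√2) = 0.70711 ≤ 1.5 ⇒ ∈ W
candidate 5: n = (1, 0, 0, 0) → π⊥ ≈ (+1.00000, +0.00000); max(|x|,|y|,|x±y|/√2) = 1.00000 ≤ 1.5 ⇒ ∈ W
candidate 6: n = (1, 1, 1, 1) → π⊥ ≈ (+1.00000, +0.41421); max(|x|,|y|,|x±y|/√2) = 1.00000 ≤ 1.5 ⇒ ∈ W
candidate 7: n = (0, -1, 0, 0) → π⊥ ≈ (+0.70711, -0.70711); max(|x|,|y|,|x±y|/√2) = 1.00000 ≤ 1.5 ⇒ ∈ W
candidate 8: n = (0, 0, -3, 0) → π⊥ ≈ (+0.00000, +3.00000); max(|x|,|y|,|x±y|/√2) = 3.00000 > 1.5 ⇒ ∉ W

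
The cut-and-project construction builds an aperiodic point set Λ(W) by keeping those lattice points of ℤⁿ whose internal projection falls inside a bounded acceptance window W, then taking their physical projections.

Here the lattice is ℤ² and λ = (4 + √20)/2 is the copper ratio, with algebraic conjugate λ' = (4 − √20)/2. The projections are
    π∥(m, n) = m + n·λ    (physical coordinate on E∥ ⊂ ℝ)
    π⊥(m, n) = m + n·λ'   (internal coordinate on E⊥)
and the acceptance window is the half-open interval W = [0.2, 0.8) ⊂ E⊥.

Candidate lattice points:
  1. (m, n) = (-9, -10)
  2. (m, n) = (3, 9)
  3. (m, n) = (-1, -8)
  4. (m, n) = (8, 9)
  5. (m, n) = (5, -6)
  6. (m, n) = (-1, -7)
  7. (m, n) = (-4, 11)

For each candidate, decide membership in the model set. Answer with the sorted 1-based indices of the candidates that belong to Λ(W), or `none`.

6

Compute λ' = (4−√20)/2 = -0.2361, so π⊥(m,n) = m -0.2361·n.
candidate 1: (m,n)=(-9,-10) → π∥ = -9-10·λ ≈ -51.3607, π⊥ = -9-10·λ' ≈ -6.6393 ∉ [0.2, 0.8) ⇒ out
candidate 2: (m,n)=(3,9) → π∥ = 3+9·λ ≈ 41.1246, π⊥ = 3+9·λ' ≈ 0.8754 ∉ [0.2, 0.8) ⇒ out
candidate 3: (m,n)=(-1,-8) → π∥ = -1-8·λ ≈ -34.8885, π⊥ = -1-8·λ' ≈ 0.8885 ∉ [0.2, 0.8) ⇒ out
candidate 4: (m,n)=(8,9) → π∥ = 8+9·λ ≈ 46.1246, π⊥ = 8+9·λ' ≈ 5.8754 ∉ [0.2, 0.8) ⇒ out
candidate 5: (m,n)=(5,-6) → π∥ = 5-6·λ ≈ -20.4164, π⊥ = 5-6·λ' ≈ 6.4164 ∉ [0.2, 0.8) ⇒ out
candidate 6: (m,n)=(-1,-7) → π∥ = -1-7·λ ≈ -30.6525, π⊥ = -1-7·λ' ≈ 0.6525 ∈ [0.2, 0.8) ⇒ IN Λ
candidate 7: (m,n)=(-4,11) → π∥ = -4+11·λ ≈ 42.5967, π⊥ = -4+11·λ' ≈ -6.5967 ∉ [0.2, 0.8) ⇒ out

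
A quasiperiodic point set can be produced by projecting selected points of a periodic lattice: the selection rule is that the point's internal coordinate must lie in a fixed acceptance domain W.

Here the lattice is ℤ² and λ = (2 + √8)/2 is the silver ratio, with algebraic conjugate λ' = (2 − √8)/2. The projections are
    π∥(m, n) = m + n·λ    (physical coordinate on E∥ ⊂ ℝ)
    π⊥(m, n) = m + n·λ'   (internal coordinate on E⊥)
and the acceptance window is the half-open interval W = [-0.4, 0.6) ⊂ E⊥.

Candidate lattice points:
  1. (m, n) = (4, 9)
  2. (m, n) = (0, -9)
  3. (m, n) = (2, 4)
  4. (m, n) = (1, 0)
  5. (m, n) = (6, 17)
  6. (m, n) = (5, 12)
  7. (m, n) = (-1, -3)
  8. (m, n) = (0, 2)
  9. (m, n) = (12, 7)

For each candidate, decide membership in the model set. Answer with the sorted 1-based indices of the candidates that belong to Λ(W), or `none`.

λ' = (2−√8)/2 ≈ -0.414214.
[1] lift (4,9): star map gives 0.272078; window check -0.4 ≤ 0.272078 < 0.6 is true → IN Λ
[2] lift (0,-9): star map gives 3.727922; window check -0.4 ≤ 3.727922 < 0.6 is false → out
[3] lift (2,4): star map gives 0.343146; window check -0.4 ≤ 0.343146 < 0.6 is true → IN Λ
[4] lift (1,0): star map gives 1.000000; window check -0.4 ≤ 1.000000 < 0.6 is false → out
[5] lift (6,17): star map gives -1.041631; window check -0.4 ≤ -1.041631 < 0.6 is false → out
[6] lift (5,12): star map gives 0.029437; window check -0.4 ≤ 0.029437 < 0.6 is true → IN Λ
[7] lift (-1,-3): star map gives 0.242641; window check -0.4 ≤ 0.242641 < 0.6 is true → IN Λ
[8] lift (0,2): star map gives -0.828427; window check -0.4 ≤ -0.828427 < 0.6 is false → out
[9] lift (12,7): star map gives 9.100505; window check -0.4 ≤ 9.100505 < 0.6 is false → out

1, 3, 6, 7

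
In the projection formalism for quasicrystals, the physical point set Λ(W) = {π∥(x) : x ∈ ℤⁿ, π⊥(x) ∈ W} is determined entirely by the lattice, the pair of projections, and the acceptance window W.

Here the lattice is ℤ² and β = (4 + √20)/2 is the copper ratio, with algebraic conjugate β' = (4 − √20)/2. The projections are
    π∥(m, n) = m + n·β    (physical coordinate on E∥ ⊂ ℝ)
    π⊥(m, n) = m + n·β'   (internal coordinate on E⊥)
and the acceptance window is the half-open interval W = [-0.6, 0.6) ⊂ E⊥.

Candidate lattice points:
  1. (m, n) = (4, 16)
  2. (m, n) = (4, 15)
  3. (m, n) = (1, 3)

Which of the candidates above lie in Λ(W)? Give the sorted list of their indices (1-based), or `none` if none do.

1, 2, 3

β' = (4−√20)/2 ≈ -0.236068.
candidate 1: (m,n)=(4,16) → π∥ = 4+16·β ≈ 71.777088, π⊥ = 4+16·β' ≈ 0.222912 ∈ [-0.6, 0.6) ⇒ IN Λ
candidate 2: (m,n)=(4,15) → π∥ = 4+15·β ≈ 67.541020, π⊥ = 4+15·β' ≈ 0.458980 ∈ [-0.6, 0.6) ⇒ IN Λ
candidate 3: (m,n)=(1,3) → π∥ = 1+3·β ≈ 13.708204, π⊥ = 1+3·β' ≈ 0.291796 ∈ [-0.6, 0.6) ⇒ IN Λ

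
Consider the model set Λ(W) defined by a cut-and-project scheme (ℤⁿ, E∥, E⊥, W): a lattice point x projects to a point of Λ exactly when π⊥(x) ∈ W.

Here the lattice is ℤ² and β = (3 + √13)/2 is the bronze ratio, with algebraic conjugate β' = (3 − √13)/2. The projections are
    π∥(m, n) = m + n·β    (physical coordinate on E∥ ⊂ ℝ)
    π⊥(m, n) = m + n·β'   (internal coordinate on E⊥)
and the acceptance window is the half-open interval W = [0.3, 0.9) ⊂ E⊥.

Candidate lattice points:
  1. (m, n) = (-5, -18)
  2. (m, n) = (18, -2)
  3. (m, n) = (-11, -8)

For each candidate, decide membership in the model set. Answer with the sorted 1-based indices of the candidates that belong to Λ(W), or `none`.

β' = (3−√13)/2 ≈ -0.3028.
#1 (-5,-18): internal coord -5 + (-18)·β' = +0.4500; +0.4500 ∈ [0.3, 0.9) → IN Λ
#2 (18,-2): internal coord 18 + (-2)·β' = +18.6056; +18.6056 ∉ [0.3, 0.9) → out
#3 (-11,-8): internal coord -11 + (-8)·β' = -8.5778; -8.5778 ∉ [0.3, 0.9) → out

1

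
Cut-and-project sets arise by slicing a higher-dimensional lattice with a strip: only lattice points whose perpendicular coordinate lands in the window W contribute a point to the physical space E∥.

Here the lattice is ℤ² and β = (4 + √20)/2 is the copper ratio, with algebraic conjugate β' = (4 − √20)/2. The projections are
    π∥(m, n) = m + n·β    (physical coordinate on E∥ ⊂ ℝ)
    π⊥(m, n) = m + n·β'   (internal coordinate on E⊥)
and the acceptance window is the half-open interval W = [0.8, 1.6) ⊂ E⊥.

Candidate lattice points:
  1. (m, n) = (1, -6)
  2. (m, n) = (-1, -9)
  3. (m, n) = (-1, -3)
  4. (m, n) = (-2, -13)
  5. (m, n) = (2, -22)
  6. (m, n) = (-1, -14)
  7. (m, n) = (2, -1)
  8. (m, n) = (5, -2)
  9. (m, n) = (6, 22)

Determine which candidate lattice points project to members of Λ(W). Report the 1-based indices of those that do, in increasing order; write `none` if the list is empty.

2, 4, 9

Compute β' = (4−√20)/2 = -0.236068, so π⊥(m,n) = m -0.236068·n.
[1] lift (1,-6): star map gives 2.416408; window check 0.8 ≤ 2.416408 < 1.6 is false → out
[2] lift (-1,-9): star map gives 1.124612; window check 0.8 ≤ 1.124612 < 1.6 is true → IN Λ
[3] lift (-1,-3): star map gives -0.291796; window check 0.8 ≤ -0.291796 < 1.6 is false → out
[4] lift (-2,-13): star map gives 1.068884; window check 0.8 ≤ 1.068884 < 1.6 is true → IN Λ
[5] lift (2,-22): star map gives 7.193496; window check 0.8 ≤ 7.193496 < 1.6 is false → out
[6] lift (-1,-14): star map gives 2.304952; window check 0.8 ≤ 2.304952 < 1.6 is false → out
[7] lift (2,-1): star map gives 2.236068; window check 0.8 ≤ 2.236068 < 1.6 is false → out
[8] lift (5,-2): star map gives 5.472136; window check 0.8 ≤ 5.472136 < 1.6 is false → out
[9] lift (6,22): star map gives 0.806504; window check 0.8 ≤ 0.806504 < 1.6 is true → IN Λ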